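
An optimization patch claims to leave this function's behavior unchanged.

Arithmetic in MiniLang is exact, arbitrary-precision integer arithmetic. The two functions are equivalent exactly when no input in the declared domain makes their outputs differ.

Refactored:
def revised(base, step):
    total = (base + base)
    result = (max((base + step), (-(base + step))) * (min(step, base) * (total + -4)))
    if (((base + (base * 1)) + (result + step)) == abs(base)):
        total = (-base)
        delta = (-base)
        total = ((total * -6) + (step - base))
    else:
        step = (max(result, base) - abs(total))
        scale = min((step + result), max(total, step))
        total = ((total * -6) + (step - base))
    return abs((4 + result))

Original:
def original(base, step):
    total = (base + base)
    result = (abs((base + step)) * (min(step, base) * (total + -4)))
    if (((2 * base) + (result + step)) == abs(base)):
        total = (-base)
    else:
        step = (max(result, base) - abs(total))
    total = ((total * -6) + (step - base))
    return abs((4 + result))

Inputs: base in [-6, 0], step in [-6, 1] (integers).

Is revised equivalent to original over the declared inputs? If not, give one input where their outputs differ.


This is a faithful refactor — min/max/abs usage differs, constant usage differs, statement counts differ, local variable names differ, arithmetic usage differs, but the computed results match everywhere.
One worked example (base=-5, step=-3) — original: total=-10, then result=560, then (((2 * base) + (result + step)) == abs(base)) is false, then step=550, then total=615, then returns 564; revised: total=-10, then result=560, then (((base + (base * 1)) + (result + step)) == abs(base)) is false, then step=550, then scale=550, then total=615, then returns 564; agreement on 564.
Across all 56 domain points the two functions coincide.
verdict: equivalent


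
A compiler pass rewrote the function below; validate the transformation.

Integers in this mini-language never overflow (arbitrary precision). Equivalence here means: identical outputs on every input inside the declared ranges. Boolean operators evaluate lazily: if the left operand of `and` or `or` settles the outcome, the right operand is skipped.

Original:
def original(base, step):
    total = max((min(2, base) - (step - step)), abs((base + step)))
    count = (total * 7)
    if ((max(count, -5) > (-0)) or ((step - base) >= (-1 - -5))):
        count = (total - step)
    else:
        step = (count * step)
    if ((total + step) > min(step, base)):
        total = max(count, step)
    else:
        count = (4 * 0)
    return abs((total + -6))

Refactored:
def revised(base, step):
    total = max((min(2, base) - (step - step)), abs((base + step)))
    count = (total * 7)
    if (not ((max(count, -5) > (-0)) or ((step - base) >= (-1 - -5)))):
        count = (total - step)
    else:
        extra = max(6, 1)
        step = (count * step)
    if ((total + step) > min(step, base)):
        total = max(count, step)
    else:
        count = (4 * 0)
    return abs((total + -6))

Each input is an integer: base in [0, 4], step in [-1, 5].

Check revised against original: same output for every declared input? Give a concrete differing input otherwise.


base=0, step=-1 yields 4 from original but 1 from revised.
verdict: not equivalent; witness: base=0, step=-1


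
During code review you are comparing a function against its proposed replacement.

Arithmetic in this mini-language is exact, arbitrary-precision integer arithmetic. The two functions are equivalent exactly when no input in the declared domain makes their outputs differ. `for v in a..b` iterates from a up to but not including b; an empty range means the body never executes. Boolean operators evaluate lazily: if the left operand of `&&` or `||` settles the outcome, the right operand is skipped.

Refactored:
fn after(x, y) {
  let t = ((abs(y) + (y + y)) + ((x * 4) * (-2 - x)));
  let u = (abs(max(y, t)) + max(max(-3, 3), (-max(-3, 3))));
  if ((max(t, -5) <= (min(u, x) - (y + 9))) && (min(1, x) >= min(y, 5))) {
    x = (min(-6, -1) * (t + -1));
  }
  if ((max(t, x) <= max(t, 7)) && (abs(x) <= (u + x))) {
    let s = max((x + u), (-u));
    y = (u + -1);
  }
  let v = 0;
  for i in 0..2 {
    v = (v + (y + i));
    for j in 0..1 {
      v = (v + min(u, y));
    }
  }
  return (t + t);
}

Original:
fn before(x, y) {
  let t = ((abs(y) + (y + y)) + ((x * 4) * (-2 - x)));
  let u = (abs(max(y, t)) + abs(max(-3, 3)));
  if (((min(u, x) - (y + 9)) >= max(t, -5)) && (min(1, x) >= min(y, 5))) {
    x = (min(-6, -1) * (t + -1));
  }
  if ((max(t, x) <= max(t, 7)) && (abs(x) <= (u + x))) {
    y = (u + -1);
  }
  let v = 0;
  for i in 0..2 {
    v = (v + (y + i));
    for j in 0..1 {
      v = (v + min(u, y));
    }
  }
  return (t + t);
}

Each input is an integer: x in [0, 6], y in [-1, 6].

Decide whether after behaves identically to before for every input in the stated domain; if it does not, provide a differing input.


Equivalent — the differences include arithmetic usage differs, and statement counts differ, and comparison usage differs, and constant usage differs, and local variable names differ, and min/max/abs usage differs, yet no declared input distinguishes the two.
One worked example (x=4, y=2) — before: t := -90 | u := 5 | (((min(u, x) - (y + 9)) >= max(t, -5)) && (min(1, x) >= min(y, 5))): false | ((max(t, x) <= max(t, 7)) && (abs(x) <= (u + x))): true | y := 4 | v := 0 | iter i=0: | v := 4 | iter j=0: | v := 8 | iter i=1: | v := 13 | iter j=0: | v := 17 | result -180; after: t := -90 | u := 5 | ((max(t, -5) <= (min(u, x) - (y + 9))) && (min(1, x) >= min(y, 5))): false | ((max(t, x) <= max(t, 7)) && (abs(x) <= (u + x))): true | s := 9 | y := 4 | v := 0 | iter i=0: | v := 4 | iter j=0: | v := 8 | iter i=1: | v := 13 | iter j=0: | v := 17 | result -180; agreement on -180.
An exhaustive pass over the 56 declared inputs shows identical outputs.
verdict: equivalent


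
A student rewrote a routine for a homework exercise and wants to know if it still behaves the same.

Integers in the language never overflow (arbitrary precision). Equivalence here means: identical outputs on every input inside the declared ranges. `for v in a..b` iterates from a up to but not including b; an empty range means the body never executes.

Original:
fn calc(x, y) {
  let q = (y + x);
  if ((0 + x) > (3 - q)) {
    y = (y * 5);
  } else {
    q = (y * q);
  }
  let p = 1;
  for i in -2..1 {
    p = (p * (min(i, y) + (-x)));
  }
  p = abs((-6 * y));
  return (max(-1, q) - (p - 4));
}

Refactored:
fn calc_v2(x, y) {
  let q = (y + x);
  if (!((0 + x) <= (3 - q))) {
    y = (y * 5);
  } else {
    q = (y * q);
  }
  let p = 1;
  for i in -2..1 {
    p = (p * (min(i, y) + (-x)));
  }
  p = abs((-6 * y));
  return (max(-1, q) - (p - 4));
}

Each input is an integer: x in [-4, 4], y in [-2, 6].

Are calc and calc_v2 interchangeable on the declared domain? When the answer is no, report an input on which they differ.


Reading the diff, among the changes: comparison usage differs; and boolean connective usage differs.
Spot check at x=0, y=0 — calc: q=0, then ((0 + x) > (3 - q)) is false, then q=0, then p=1, then (i=-2), then p=-2, then (i=-1), then p=2, then (i=0), then p=0, then p=0, then returns 4. calc_v2: q=0, then (!((0 + x) <= (3 - q))) is false, then q=0, then p=1, then (i=-2), then p=-2, then (i=-1), then p=2, then (i=0), then p=0, then p=0, then returns 4. Both give 4.
Every one of the 81 inputs gives matching results.
verdict: equivalent


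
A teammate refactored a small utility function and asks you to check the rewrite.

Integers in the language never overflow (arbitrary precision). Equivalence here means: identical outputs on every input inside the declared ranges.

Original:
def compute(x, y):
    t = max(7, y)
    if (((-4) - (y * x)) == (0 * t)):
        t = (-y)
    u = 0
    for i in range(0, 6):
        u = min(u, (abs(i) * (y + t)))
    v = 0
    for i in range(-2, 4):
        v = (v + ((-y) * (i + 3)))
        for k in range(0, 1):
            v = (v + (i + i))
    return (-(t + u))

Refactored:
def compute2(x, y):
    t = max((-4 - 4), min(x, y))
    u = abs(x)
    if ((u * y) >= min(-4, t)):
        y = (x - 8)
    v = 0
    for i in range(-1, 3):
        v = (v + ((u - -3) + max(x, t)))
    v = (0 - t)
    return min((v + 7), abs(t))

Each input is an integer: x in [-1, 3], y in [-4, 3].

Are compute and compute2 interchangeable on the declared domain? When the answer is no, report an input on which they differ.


Input x=-1, y=-4: -7 from compute versus 4 from compute2.
verdict: not equivalent; witness: x=-1, y=-4


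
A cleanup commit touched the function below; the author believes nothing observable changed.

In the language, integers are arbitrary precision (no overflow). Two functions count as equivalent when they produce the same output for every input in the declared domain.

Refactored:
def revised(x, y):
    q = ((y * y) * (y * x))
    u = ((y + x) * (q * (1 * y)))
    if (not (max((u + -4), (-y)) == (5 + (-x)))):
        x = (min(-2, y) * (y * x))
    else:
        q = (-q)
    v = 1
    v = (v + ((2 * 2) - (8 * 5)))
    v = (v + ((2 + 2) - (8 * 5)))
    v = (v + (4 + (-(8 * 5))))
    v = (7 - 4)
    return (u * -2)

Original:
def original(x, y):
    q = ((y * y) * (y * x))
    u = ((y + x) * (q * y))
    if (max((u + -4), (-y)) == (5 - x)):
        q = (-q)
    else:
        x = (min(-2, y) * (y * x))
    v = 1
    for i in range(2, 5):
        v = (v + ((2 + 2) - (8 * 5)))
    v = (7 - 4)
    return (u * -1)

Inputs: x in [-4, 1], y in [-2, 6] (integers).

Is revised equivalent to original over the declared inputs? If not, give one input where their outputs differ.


Input x=-4, y=-2: -384 from original versus -768 from revised.
verdict: not equivalent; witness: x=-4, y=-2


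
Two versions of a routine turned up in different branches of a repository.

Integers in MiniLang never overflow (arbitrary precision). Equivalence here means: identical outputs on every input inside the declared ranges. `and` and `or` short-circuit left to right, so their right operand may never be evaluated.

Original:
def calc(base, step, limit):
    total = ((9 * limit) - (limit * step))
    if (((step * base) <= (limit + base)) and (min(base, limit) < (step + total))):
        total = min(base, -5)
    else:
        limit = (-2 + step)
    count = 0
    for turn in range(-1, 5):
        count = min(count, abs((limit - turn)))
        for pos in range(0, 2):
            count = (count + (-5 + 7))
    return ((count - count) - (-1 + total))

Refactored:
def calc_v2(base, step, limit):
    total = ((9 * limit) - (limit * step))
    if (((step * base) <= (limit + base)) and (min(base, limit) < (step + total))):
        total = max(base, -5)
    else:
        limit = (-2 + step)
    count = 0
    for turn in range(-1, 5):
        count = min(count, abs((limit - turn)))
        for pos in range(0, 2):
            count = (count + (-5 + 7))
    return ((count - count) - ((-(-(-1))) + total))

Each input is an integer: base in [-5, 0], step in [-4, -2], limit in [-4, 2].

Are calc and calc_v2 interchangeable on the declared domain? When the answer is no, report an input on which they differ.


Run the pair on base=0, step=-4, limit=1.
calc: total becomes 13; next (((step * base) <= (limit + base)) and (min(base, limit) < (step + total))) evaluates to true; next total becomes -5; next count becomes 0; next at turn=-1:; next count becomes 0; next at pos=0:; next count becomes 2; next at pos=1:; next count becomes 4; next at turn=0:; next count becomes 1; next at pos=0:; next count becomes 3; next at pos=1:; next count becomes 5; next at turn=1:; next count becomes 0; next at pos=0:; next count becomes 2; next at pos=1:; next count becomes 4; next at turn=2:; next count becomes 1; next at pos=0:; next count becomes 3; next at pos=1:; next count becomes 5; next at turn=3:; next count becomes 2; next at pos=0:; next count becomes 4; next at pos=1:; next count becomes 6; next at turn=4:; next count becomes 3; next at pos=0:; next count becomes 5; next at pos=1:; next count becomes 7; next final value 6
calc_v2: total becomes 13; next (((step * base) <= (limit + base)) and (min(base, limit) < (step + total))) evaluates to true; next total becomes 0; next count becomes 0; next at turn=-1:; next count becomes 0; next at pos=0:; next count becomes 2; next at pos=1:; next count becomes 4; next at turn=0:; next count becomes 1; next at pos=0:; next count becomes 3; next at pos=1:; next count becomes 5; next at turn=1:; next count becomes 0; next at pos=0:; next count becomes 2; next at pos=1:; next count becomes 4; next at turn=2:; next count becomes 1; next at pos=0:; next count becomes 3; next at pos=1:; next count becomes 5; next at turn=3:; next count becomes 2; next at pos=0:; next count becomes 4; next at pos=1:; next count becomes 6; next at turn=4:; next count becomes 3; next at pos=0:; next count becomes 5; next at pos=1:; next count becomes 7; next final value 1
6 and 1 differ, so these are not the same function on this domain.
verdict: not equivalent; witness: base=0, step=-4, limit=1


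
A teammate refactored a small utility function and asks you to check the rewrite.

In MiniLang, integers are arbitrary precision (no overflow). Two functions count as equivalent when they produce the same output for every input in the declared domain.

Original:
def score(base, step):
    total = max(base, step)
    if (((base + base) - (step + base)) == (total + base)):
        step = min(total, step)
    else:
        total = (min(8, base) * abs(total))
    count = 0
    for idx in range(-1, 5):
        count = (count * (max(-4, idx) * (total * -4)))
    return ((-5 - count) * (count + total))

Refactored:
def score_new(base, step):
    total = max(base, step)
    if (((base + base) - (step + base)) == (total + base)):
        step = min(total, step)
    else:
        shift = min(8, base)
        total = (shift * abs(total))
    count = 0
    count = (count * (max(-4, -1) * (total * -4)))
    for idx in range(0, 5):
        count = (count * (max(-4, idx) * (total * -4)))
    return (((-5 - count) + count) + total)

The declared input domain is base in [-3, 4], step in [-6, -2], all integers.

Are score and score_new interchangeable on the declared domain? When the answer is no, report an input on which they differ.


These are not equivalent — on base=-3, step=-6 the outputs split (45 vs -14).
score: total := -3 | (((base + base) - (step + base)) == (total + base)): false | total := -9 | count := 0 | iter idx=-1: | count := 0 | iter idx=0: | count := 0 | iter idx=1: | count := 0 | iter idx=2: | count := 0 | iter idx=3: | count := 0 | iter idx=4: | count := 0 | result 45
score_new: total := -3 | (((base + base) - (step + base)) == (total + base)): false | shift := -3 | total := -9 | count := 0 | count := 0 | iter idx=0: | count := 0 | iter idx=1: | count := 0 | iter idx=2: | count := 0 | iter idx=3: | count := 0 | iter idx=4: | count := 0 | result -14
verdict: not equivalent; witness: base=-3, step=-6


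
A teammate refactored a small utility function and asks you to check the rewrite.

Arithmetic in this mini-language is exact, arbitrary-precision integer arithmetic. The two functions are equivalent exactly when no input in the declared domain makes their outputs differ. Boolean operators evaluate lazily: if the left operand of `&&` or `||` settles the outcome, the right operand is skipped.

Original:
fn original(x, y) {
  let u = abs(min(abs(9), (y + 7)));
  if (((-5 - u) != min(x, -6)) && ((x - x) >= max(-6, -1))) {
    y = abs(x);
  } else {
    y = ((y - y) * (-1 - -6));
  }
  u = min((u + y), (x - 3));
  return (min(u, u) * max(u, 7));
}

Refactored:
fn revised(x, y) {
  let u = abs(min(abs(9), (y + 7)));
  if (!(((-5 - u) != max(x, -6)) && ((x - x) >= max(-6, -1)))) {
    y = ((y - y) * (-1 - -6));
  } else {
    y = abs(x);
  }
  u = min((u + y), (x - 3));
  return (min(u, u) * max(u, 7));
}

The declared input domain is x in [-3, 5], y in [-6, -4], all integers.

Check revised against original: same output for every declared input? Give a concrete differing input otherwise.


There is a counterexample at x=5, y=-6: 7 on one side, 14 on the other.
original: u=1, then (((-5 - u) != min(x, -6)) && ((x - x) >= max(-6, -1))) is false, then y=0, then u=1, then returns 7
revised: u=1, then (!(((-5 - u) != max(x, -6)) && ((x - x) >= max(-6, -1)))) is false, then y=5, then u=2, then returns 14
verdict: not equivalent; witness: x=5, y=-6


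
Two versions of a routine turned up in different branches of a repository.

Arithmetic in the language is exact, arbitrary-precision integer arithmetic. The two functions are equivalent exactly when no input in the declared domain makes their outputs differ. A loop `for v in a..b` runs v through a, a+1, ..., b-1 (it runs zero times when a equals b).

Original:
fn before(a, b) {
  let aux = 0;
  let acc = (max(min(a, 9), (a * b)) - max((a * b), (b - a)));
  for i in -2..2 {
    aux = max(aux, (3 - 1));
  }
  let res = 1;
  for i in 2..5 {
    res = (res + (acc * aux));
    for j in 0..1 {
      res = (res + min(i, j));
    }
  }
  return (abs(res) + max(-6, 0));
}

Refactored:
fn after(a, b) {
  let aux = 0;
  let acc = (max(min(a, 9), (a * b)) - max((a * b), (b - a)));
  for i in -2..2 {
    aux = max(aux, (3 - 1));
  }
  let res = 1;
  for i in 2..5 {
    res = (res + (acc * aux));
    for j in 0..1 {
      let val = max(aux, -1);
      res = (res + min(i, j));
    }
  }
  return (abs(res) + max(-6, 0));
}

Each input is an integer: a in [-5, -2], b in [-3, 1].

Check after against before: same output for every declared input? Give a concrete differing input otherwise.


Comparing the listings, the differences include: local variable names differ, min/max/abs usage differs, statement counts differ, constant usage differs.
Tracing a=-5, b=-3: before: aux=0, then acc=0, then (i=-2), then aux=2, then (i=-1), then aux=2, then (i=0), then aux=2, then (i=1), then aux=2, then res=1, then (i=2), then res=1, then (j=0), then res=1, then (i=3), then res=1, then (j=0), then res=1, then (i=4), then res=1, then (j=0), then res=1, then returns 1 | after: aux=0, then acc=0, then (i=-2), then aux=2, then (i=-1), then aux=2, then (i=0), then aux=2, then (i=1), then aux=2, then res=1, then (i=2), then res=1, then (j=0), then val=2, then res=1, then (i=3), then res=1, then (j=0), then val=2, then res=1, then (i=4), then res=1, then (j=0), then val=2, then res=1, then returns 1 — matching result 1.
An exhaustive pass over the 20 declared inputs shows identical outputs.
verdict: equivalent


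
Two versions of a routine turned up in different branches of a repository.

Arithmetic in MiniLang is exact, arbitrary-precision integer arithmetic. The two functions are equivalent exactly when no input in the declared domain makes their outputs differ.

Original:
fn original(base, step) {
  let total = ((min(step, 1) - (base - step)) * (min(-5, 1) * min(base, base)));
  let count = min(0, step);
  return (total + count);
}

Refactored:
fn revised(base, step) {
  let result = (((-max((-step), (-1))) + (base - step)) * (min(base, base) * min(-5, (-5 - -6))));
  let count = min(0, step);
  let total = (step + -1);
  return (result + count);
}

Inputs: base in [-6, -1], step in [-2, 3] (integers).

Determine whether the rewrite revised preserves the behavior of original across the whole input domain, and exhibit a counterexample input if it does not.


These are not equivalent — on base=-6, step=-2 the outputs split (58 vs -182).
original: total := 60 | count := -2 | result 58
revised: result := -180 | count := -2 | total := -3 | result -182
verdict: not equivalent; witness: base=-6, step=-2


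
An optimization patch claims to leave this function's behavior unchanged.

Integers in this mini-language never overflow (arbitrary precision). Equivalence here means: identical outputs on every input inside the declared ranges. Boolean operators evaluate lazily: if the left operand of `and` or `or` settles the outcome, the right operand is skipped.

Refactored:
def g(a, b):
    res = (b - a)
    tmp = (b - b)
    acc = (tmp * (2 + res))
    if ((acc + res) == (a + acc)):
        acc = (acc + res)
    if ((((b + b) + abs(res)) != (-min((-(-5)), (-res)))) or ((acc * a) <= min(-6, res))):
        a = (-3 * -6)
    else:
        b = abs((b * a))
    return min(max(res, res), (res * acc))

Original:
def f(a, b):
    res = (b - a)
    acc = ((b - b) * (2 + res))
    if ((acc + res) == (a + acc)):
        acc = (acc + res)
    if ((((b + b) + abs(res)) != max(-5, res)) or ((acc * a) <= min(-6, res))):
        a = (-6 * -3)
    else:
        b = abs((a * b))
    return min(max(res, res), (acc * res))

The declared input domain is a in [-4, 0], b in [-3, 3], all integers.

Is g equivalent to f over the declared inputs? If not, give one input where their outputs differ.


Equivalent — the differences include statement counts differ; and local variable names differ; and min/max/abs usage differs, yet no declared input distinguishes the two.
Spot check at a=-2, b=2 — f: res becomes 4; next acc becomes 0; next ((acc + res) == (a + acc)) evaluates to false; next ((((b + b) + abs(res)) != max(-5, res)) or ((acc * a) <= min(-6, res))) evaluates to true; next a becomes 18; next final value 0. g: res becomes 4; next tmp becomes 0; next acc becomes 0; next ((acc + res) == (a + acc)) evaluates to false; next ((((b + b) + abs(res)) != (-min((-(-5)), (-res)))) or ((acc * a) <= min(-6, res))) evaluates to true; next a becomes 18; next final value 0. Both give 0.
An exhaustive pass over the 35 declared inputs shows identical outputs.
verdict: equivalent


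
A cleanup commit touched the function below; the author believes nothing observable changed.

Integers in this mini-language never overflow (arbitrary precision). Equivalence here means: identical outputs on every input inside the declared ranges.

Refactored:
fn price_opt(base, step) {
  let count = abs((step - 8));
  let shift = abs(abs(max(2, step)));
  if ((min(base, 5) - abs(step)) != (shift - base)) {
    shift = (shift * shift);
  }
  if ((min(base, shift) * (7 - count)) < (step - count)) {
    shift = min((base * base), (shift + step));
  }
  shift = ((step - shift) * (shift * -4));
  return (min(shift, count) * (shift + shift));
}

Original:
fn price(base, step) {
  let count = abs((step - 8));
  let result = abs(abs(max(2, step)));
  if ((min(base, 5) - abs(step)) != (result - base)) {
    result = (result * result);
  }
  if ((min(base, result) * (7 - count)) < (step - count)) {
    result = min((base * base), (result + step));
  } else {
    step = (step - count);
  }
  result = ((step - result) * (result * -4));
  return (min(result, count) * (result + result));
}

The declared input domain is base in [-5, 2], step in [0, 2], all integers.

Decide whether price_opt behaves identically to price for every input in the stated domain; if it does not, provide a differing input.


There is a counterexample at base=-5, step=0: 3072 on one side, 1024 on the other.
price: count = 8; result = 2; ((min(base, 5) - abs(step)) != (result - base)) -> true; result = 4; ((min(base, result) * (7 - count)) < (step - count)) -> false; step = -8; result = 192; return 3072
price_opt: count = 8; shift = 2; ((min(base, 5) - abs(step)) != (shift - base)) -> true; shift = 4; ((min(base, shift) * (7 - count)) < (step - count)) -> false; shift = 64; return 1024
verdict: not equivalent; witness: base=-5, step=0


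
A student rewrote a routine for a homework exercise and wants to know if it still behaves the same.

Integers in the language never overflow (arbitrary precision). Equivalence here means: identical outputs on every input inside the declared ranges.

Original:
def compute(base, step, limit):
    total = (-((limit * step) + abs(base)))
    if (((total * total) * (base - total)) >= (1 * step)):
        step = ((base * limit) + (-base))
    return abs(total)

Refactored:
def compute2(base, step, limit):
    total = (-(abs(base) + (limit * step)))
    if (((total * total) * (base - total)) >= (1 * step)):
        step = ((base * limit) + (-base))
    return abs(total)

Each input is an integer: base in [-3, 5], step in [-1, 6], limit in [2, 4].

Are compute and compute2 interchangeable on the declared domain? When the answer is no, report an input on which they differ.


The two versions differ — the changes include same computation, different form.
One worked example (base=1, step=4, limit=2) — compute: total becomes -9; next (((total * total) * (base - total)) >= (1 * step)) evaluates to true; next step becomes 1; next final value 9; compute2: total becomes -9; next (((total * total) * (base - total)) >= (1 * step)) evaluates to true; next step becomes 1; next final value 9; agreement on 9.
Every one of the 216 inputs gives matching results.
verdict: equivalent


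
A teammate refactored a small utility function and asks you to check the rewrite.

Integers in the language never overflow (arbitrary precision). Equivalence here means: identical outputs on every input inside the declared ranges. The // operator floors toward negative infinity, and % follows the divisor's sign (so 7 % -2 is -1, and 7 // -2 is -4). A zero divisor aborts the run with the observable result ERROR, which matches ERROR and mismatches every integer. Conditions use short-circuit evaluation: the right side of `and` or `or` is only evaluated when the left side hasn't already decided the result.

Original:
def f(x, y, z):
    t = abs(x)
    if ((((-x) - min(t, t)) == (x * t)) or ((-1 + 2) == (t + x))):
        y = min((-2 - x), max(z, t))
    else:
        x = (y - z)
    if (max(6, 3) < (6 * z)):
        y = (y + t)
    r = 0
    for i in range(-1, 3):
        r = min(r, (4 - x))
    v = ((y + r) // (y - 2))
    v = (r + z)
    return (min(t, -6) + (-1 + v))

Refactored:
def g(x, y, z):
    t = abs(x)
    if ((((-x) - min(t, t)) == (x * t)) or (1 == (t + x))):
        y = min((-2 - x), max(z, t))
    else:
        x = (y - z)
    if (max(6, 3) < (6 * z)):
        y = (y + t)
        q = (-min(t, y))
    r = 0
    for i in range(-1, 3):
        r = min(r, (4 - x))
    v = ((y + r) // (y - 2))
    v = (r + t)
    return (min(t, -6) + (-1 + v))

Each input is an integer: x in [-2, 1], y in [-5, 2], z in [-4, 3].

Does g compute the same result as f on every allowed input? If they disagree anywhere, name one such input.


There is a counterexample at x=-2, y=-5, z=-4: -11 on one side, -5 on the other.
f: t becomes 2; next ((((-x) - min(t, t)) == (x * t)) or ((-1 + 2) == (t + x))) evaluates to false; next x becomes -1; next (max(6, 3) < (6 * z)) evaluates to false; next r becomes 0; next at i=-1:; next r becomes 0; next at i=0:; next r becomes 0; next at i=1:; next r becomes 0; next at i=2:; next r becomes 0; next v becomes 0; next v becomes -4; next final value -11
g: t becomes 2; next ((((-x) - min(t, t)) == (x * t)) or (1 == (t + x))) evaluates to false; next x becomes -1; next (max(6, 3) < (6 * z)) evaluates to false; next r becomes 0; next at i=-1:; next r becomes 0; next at i=0:; next r becomes 0; next at i=1:; next r becomes 0; next at i=2:; next r becomes 0; next v becomes 0; next v becomes 2; next final value -5
verdict: not equivalent; witness: x=-2, y=-5, z=-4


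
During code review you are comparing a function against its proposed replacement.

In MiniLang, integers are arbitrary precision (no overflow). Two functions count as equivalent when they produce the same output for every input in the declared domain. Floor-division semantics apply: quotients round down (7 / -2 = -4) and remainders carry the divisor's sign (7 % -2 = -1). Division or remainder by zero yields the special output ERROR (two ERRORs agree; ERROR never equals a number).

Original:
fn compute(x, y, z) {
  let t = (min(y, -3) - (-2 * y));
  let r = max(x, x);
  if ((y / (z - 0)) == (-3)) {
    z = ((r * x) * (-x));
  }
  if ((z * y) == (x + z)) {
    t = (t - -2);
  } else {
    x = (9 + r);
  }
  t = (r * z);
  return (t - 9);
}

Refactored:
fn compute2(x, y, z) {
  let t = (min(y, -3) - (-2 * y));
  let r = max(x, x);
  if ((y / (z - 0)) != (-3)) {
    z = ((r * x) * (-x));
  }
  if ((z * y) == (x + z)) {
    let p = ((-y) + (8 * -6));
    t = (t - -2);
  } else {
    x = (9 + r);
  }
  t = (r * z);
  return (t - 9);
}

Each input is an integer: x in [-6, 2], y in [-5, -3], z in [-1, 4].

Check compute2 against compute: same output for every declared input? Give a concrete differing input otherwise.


Evaluate both at x=-6, y=-5, z=-1.
compute: t=-15, then r=-6, then ((y / (z - 0)) == (-3)) is false, then ((z * y) == (x + z)) is false, then x=3, then t=6, then returns -3
compute2: t=-15, then r=-6, then ((y / (z - 0)) != (-3)) is true, then z=216, then ((z * y) == (x + z)) is false, then x=3, then t=-1296, then returns -1305
-3 vs -1305 — the two versions disagree here.
verdict: not equivalent; witness: x=-6, y=-5, z=-1


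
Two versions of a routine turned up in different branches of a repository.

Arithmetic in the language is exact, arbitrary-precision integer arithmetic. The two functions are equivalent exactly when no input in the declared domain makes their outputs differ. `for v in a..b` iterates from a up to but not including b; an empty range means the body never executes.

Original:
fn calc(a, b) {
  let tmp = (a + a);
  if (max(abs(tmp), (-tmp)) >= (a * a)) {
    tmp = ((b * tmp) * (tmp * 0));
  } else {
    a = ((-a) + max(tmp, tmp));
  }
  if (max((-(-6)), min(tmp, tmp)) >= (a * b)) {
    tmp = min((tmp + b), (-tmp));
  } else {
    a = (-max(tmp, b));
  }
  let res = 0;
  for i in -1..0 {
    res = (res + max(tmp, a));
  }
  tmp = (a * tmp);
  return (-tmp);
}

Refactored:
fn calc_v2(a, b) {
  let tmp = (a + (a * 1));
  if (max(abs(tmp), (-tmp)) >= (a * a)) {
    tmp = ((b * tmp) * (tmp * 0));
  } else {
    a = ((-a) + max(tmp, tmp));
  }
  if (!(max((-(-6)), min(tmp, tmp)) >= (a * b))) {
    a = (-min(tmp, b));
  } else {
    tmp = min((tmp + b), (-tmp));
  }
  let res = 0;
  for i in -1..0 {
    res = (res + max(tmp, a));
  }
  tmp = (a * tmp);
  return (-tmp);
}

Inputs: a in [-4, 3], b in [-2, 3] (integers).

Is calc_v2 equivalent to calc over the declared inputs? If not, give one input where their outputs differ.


Not equivalent: a=-4, b=-2 separates them (16 vs 64).
calc: tmp becomes -8; next (max(abs(tmp), (-tmp)) >= (a * a)) evaluates to false; next a becomes -4; next (max((-(-6)), min(tmp, tmp)) >= (a * b)) evaluates to false; next a becomes 2; next res becomes 0; next at i=-1:; next res becomes 2; next tmp becomes -16; next final value 16
calc_v2: tmp becomes -8; next (max(abs(tmp), (-tmp)) >= (a * a)) evaluates to false; next a becomes -4; next (!(max((-(-6)), min(tmp, tmp)) >= (a * b))) evaluates to true; next a becomes 8; next res becomes 0; next at i=-1:; next res becomes 8; next tmp becomes -64; next final value 64
verdict: not equivalent; witness: a=-4, b=-2


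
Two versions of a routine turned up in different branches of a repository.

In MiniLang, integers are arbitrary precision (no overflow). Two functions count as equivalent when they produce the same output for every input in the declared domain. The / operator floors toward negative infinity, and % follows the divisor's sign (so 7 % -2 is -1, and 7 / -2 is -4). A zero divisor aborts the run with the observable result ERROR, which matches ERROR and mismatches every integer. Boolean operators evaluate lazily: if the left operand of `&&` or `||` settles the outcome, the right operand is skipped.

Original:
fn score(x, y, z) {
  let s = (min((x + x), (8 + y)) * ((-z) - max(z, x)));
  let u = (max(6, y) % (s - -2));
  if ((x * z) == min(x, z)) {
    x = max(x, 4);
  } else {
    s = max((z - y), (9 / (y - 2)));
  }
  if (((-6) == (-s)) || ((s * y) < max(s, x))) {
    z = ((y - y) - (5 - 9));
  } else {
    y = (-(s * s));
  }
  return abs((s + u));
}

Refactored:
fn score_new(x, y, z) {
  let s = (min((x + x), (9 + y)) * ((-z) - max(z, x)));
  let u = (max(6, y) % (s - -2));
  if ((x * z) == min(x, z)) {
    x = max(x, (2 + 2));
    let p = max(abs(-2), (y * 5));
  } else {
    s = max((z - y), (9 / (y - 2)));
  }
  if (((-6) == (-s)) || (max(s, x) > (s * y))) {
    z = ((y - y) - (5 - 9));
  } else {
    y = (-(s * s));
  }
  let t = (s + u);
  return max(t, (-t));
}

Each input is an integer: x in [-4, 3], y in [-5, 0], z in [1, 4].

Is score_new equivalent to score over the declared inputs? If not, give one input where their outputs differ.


On input x=2, y=-5, z=1, score returns 5 while score_new returns 2.
verdict: not equivalent; witness: x=2, y=-5, z=1


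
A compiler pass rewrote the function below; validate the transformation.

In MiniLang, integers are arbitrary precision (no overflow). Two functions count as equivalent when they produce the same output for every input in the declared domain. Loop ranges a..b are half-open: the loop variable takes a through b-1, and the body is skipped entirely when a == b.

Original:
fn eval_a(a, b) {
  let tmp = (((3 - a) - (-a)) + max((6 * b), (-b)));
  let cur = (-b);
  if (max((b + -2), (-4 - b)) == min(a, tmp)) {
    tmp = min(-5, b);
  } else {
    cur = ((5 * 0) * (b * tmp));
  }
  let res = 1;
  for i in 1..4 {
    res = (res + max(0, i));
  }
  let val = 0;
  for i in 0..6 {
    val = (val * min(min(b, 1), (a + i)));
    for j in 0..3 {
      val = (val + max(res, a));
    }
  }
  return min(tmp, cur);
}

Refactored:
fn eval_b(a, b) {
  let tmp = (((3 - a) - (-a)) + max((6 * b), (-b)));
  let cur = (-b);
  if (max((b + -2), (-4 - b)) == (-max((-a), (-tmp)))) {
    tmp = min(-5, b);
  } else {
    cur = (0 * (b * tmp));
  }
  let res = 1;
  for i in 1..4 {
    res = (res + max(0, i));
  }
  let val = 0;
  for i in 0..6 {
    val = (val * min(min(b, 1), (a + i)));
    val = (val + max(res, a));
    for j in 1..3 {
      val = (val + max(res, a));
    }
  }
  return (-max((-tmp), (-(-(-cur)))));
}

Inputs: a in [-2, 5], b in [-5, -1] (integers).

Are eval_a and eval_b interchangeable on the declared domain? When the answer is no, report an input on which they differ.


Behavior is preserved: although statement counts differ, constant usage differs, min/max/abs usage differs, loop structure differs, arithmetic usage differs, the outputs never diverge.
Tracing a=4, b=-4: eval_a: tmp=7, then cur=4, then (max((b + -2), (-4 - b)) == min(a, tmp)) is false, then cur=0, then res=1, then (i=1), then res=2, then (i=2), then res=4, then (i=3), then res=7, then val=0, then (i=0), then val=0, then (j=0), then val=7, then (j=1), then val=14, then (j=2), then val=21, then (i=1), then val=-84, then (j=0), then val=-77, then (j=1), then val=-70, then (j=2), then val=-63, then (i=2), then val=252, then (j=0), then val=259, then (j=1), then val=266, then (j=2), then val=273, then (i=3), then val=-1092, then (j=0), then val=-1085, then (j=1), then val=-1078, then (j=2), then val=-1071, then (i=4), then val=4284, then (j=0), then val=4291, then (j=1), then val=4298, then (j=2), then val=4305, then (i=5), then val=-17220, then (j=0), then val=-17213, then (j=1), then val=-17206, then (j=2), then val=-17199, then returns 0 | eval_b: tmp=7, then cur=4, then (max((b + -2), (-4 - b)) == (-max((-a), (-tmp)))) is false, then cur=0, then res=1, then (i=1), then res=2, then (i=2), then res=4, then (i=3), then res=7, then val=0, then (i=0), then val=0, then val=7, then (j=1), then val=14, then (j=2), then val=21, then (i=1), then val=-84, then val=-77, then (j=1), then val=-70, then (j=2), then val=-63, then (i=2), then val=252, then val=259, then (j=1), then val=266, then (j=2), then val=273, then (i=3), then val=-1092, then val=-1085, then (j=1), then val=-1078, then (j=2), then val=-1071, then (i=4), then val=4284, then val=4291, then (j=1), then val=4298, then (j=2), then val=4305, then (i=5), then val=-17220, then val=-17213, then (j=1), then val=-17206, then (j=2), then val=-17199, then returns 0 — matching result 0.
Sweeping the whole domain (40 inputs) finds no disagreement.
verdict: equivalent


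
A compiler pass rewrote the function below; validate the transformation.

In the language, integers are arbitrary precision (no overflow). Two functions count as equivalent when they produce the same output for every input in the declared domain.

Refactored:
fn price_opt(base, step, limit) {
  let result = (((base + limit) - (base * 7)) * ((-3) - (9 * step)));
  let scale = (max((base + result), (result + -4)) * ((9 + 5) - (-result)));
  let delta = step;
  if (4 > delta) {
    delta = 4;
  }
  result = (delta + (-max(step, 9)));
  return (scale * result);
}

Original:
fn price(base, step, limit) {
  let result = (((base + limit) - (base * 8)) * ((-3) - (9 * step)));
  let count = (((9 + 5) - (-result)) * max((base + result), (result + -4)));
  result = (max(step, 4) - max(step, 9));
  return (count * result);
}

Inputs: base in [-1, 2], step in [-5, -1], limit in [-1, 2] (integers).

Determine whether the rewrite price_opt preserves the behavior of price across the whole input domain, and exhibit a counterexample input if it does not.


At base=-1, step=-5, limit=-1: price gives -333830, price_opt gives -234080.
verdict: not equivalent; witness: base=-1, step=-5, limit=-1


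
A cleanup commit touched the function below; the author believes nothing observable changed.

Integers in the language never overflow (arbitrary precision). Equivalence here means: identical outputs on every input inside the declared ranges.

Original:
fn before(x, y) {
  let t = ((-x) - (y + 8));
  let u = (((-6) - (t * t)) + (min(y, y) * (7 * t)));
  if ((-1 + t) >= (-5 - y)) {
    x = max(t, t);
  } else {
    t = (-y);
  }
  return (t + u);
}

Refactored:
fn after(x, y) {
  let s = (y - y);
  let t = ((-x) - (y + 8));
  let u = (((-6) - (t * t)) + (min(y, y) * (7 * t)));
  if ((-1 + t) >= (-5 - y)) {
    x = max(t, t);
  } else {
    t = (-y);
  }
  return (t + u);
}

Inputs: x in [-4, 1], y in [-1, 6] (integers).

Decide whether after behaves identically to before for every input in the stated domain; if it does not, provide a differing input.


Side by side, the visible changes include: arithmetic usage differs; local variable names differ; statement counts differ.
One worked example (x=-3, y=-1) — before: t := -4 | u := 6 | ((-1 + t) >= (-5 - y)): false | t := 1 | result 7; after: s := 0 | t := -4 | u := 6 | ((-1 + t) >= (-5 - y)): false | t := 1 | result 7; agreement on 7.
Sweeping the whole domain (48 inputs) finds no disagreement.
verdict: equivalent


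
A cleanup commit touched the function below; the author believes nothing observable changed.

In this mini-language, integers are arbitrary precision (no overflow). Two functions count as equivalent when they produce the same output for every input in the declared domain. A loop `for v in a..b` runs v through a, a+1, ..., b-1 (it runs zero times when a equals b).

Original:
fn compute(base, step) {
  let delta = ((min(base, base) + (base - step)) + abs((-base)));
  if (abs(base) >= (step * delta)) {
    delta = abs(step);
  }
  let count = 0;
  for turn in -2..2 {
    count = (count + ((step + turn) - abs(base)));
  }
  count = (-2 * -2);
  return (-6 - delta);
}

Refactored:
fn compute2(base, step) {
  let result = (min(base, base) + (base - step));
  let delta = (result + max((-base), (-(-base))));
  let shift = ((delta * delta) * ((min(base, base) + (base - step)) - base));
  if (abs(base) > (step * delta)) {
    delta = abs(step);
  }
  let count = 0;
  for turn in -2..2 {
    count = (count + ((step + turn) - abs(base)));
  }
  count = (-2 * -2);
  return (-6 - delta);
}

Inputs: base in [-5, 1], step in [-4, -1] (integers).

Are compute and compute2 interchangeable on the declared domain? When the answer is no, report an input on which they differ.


The rewrite breaks on base=-4, step=-2, where the results are -8 and -4.
compute: delta=-2, then (abs(base) >= (step * delta)) is true, then delta=2, then count=0, then (turn=-2), then count=-8, then (turn=-1), then count=-15, then (turn=0), then count=-21, then (turn=1), then count=-26, then count=4, then returns -8
compute2: result=-6, then delta=-2, then shift=-8, then (abs(base) > (step * delta)) is false, then count=0, then (turn=-2), then count=-8, then (turn=-1), then count=-15, then (turn=0), then count=-21, then (turn=1), then count=-26, then count=4, then returns -4
verdict: not equivalent; witness: base=-4, step=-2
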